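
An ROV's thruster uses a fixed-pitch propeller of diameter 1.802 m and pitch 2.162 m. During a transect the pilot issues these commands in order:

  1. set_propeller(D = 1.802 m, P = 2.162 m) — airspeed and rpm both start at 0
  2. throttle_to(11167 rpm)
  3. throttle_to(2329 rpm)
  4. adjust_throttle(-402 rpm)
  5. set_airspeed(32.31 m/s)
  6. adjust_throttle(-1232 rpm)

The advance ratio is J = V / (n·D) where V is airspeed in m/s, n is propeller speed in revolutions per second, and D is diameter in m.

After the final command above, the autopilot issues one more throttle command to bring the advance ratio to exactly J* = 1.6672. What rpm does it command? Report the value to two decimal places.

set_propeller: D = 1.802 m, P = 2.162 m (p = P/D = 1.199778); state ← (V=0, rpm=0)
throttle_to(11167): rpm ← 11167
throttle_to(2329): rpm ← 2329
adjust_throttle(-402): rpm ← 2329 -402 = 1927
set_airspeed(32.31): V ← 32.31 m/s
adjust_throttle(-1232): rpm ← 1927 -1232 = 695
final state: V = 32.31 m/s, rpm = 695 → n = rpm/60 = 11.583333 rev/s
target J* = 1.6672; solve J* = V/(n·D) for n: n = V/(J*·D) = 32.31/(1.6672 × 1.802) = 10.754605 rev/s
rpm = 60·n = 645.276308

rpm = 645.28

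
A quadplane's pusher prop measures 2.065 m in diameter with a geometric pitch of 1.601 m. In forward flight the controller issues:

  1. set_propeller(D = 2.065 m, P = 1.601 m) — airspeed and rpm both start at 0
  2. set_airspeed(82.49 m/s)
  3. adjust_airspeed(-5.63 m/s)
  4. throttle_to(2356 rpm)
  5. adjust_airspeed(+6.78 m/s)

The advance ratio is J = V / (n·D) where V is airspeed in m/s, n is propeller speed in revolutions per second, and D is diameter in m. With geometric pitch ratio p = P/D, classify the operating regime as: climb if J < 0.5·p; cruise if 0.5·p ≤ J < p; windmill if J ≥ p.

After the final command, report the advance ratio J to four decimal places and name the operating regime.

set_propeller: D = 2.065 m, P = 1.601 m (p = P/D = 0.775303); state ← (V=0, rpm=0)
set_airspeed(82.49): V ← 82.49 m/s
adjust_airspeed(-5.63): V ← 82.49 -5.63 = 76.86 m/s
throttle_to(2356): rpm ← 2356
adjust_airspeed(+6.78): V ← 76.86 +6.78 = 83.64 m/s
final state: V = 83.64 m/s, rpm = 2356 → n = rpm/60 = 39.266667 rev/s
J = V / (n·D) = 83.64 / (39.266667 × 2.065) = 1.031502
regime bands: climb J<0.3877 | cruise [0.3877, 0.7753) | windmill J≥0.7753
J = 1.0315 → windmill

J = 1.0315, regime = windmill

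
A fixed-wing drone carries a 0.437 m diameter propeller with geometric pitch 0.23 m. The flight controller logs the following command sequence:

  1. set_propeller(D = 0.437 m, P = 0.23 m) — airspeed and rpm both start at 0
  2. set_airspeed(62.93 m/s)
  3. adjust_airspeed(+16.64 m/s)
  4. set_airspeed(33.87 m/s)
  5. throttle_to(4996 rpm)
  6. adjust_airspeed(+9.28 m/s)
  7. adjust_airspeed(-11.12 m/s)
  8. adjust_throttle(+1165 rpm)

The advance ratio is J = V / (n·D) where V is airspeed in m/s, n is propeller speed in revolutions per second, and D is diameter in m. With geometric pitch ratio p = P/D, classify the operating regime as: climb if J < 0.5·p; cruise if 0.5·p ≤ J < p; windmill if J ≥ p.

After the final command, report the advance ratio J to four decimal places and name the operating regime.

J = 0.7138, regime = windmill

set_propeller: D = 0.437 m, P = 0.23 m (p = P/D = 0.526316); state ← (V=0, rpm=0)
set_airspeed(62.93): V ← 62.93 m/s
adjust_airspeed(+16.64): V ← 62.93 +16.64 = 79.57 m/s
set_airspeed(33.87): V ← 33.87 m/s
throttle_to(4996): rpm ← 4996
adjust_airspeed(+9.28): V ← 33.87 +9.28 = 43.15 m/s
adjust_airspeed(-11.12): V ← 43.15 -11.12 = 32.03 m/s
adjust_throttle(+1165): rpm ← 4996 +1165 = 6161
final state: V = 32.03 m/s, rpm = 6161 → n = rpm/60 = 102.683333 rev/s
J = V / (n·D) = 32.03 / (102.683333 × 0.437) = 0.713798
regime bands: climb J<0.2632 | cruise [0.2632, 0.5263) | windmill J≥0.5263
J = 0.7138 → windmill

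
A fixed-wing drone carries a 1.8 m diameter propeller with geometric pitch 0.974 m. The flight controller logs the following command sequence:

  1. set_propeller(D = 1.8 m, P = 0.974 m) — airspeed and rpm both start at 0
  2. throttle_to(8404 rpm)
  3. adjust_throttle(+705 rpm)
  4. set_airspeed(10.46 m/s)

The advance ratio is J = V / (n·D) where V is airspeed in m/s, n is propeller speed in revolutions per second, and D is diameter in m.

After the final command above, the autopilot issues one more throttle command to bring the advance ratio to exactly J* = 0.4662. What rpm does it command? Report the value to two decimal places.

rpm = 747.89

set_propeller: D = 1.8 m, P = 0.974 m (p = P/D = 0.541111); state ← (V=0, rpm=0)
throttle_to(8404): rpm ← 8404
adjust_throttle(+705): rpm ← 8404 +705 = 9109
set_airspeed(10.46): V ← 10.46 m/s
final state: V = 10.46 m/s, rpm = 9109 → n = rpm/60 = 151.816667 rev/s
target J* = 0.4662; solve J* = V/(n·D) for n: n = V/(J*·D) = 10.46/(0.4662 × 1.8) = 12.464846 rev/s
rpm = 60·n = 747.890748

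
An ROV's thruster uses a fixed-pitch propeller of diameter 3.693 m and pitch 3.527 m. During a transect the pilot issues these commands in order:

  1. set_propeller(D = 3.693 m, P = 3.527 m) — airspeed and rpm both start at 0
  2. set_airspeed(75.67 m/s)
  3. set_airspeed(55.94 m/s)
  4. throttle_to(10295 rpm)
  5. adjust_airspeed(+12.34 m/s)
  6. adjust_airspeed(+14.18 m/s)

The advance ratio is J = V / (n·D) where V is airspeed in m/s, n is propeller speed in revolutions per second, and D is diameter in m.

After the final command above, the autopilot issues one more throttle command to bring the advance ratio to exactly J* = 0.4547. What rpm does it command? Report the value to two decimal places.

rpm = 2946.39

set_propeller: D = 3.693 m, P = 3.527 m (p = P/D = 0.955050); state ← (V=0, rpm=0)
set_airspeed(75.67): V ← 75.67 m/s
set_airspeed(55.94): V ← 55.94 m/s
throttle_to(10295): rpm ← 10295
adjust_airspeed(+12.34): V ← 55.94 +12.34 = 68.28 m/s
adjust_airspeed(+14.18): V ← 68.28 +14.18 = 82.46 m/s
final state: V = 82.46 m/s, rpm = 10295 → n = rpm/60 = 171.583333 rev/s
target J* = 0.4547; solve J* = V/(n·D) for n: n = V/(J*·D) = 82.46/(0.4547 × 3.693) = 49.106510 rev/s
rpm = 60·n = 2946.390591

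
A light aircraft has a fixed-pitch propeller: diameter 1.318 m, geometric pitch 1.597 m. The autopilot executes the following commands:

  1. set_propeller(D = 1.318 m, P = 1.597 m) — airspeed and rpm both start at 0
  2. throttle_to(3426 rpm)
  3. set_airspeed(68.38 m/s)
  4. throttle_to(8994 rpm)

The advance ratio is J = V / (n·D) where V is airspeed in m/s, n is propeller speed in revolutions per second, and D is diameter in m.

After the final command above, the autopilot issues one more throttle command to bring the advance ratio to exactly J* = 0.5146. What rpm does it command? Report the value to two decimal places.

rpm = 6049.16

set_propeller: D = 1.318 m, P = 1.597 m (p = P/D = 1.211684); state ← (V=0, rpm=0)
throttle_to(3426): rpm ← 3426
set_airspeed(68.38): V ← 68.38 m/s
throttle_to(8994): rpm ← 8994
final state: V = 68.38 m/s, rpm = 8994 → n = rpm/60 = 149.900000 rev/s
target J* = 0.5146; solve J* = V/(n·D) for n: n = V/(J*·D) = 68.38/(0.5146 × 1.318) = 100.819353 rev/s
rpm = 60·n = 6049.161156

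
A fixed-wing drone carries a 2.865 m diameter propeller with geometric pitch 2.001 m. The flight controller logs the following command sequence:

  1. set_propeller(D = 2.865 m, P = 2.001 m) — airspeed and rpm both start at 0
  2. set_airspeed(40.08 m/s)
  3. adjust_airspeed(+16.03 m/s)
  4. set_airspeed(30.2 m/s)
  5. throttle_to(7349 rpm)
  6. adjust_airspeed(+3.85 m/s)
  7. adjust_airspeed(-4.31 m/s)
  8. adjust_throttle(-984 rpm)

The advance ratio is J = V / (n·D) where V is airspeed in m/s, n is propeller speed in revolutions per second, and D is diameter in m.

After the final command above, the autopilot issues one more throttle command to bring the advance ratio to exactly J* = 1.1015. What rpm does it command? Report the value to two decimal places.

set_propeller: D = 2.865 m, P = 2.001 m (p = P/D = 0.698429); state ← (V=0, rpm=0)
set_airspeed(40.08): V ← 40.08 m/s
adjust_airspeed(+16.03): V ← 40.08 +16.03 = 56.11 m/s
set_airspeed(30.2): V ← 30.2 m/s
throttle_to(7349): rpm ← 7349
adjust_airspeed(+3.85): V ← 30.2 +3.85 = 34.05 m/s
adjust_airspeed(-4.31): V ← 34.05 -4.31 = 29.74 m/s
adjust_throttle(-984): rpm ← 7349 -984 = 6365
final state: V = 29.74 m/s, rpm = 6365 → n = rpm/60 = 106.083333 rev/s
target J* = 1.1015; solve J* = V/(n·D) for n: n = V/(J*·D) = 29.74/(1.1015 × 2.865) = 9.423925 rev/s
rpm = 60·n = 565.435520

rpm = 565.44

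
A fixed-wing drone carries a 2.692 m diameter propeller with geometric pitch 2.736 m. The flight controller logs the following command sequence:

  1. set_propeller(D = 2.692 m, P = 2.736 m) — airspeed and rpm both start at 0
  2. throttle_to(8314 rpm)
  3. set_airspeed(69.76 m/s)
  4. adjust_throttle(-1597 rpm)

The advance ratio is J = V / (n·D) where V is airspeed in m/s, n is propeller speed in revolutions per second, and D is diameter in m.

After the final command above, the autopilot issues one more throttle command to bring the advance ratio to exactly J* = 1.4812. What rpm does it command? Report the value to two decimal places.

set_propeller: D = 2.692 m, P = 2.736 m (p = P/D = 1.016345); state ← (V=0, rpm=0)
throttle_to(8314): rpm ← 8314
set_airspeed(69.76): V ← 69.76 m/s
adjust_throttle(-1597): rpm ← 8314 -1597 = 6717
final state: V = 69.76 m/s, rpm = 6717 → n = rpm/60 = 111.950000 rev/s
target J* = 1.4812; solve J* = V/(n·D) for n: n = V/(J*·D) = 69.76/(1.4812 × 2.692) = 17.495152 rev/s
rpm = 60·n = 1049.709103

rpm = 1049.71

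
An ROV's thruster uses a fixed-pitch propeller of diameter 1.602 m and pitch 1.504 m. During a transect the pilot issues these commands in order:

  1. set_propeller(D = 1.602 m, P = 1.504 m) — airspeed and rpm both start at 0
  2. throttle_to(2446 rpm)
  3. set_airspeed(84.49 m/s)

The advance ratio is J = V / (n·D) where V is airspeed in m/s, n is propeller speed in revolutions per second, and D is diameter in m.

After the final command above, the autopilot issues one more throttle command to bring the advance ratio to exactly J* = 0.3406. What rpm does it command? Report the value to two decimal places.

set_propeller: D = 1.602 m, P = 1.504 m (p = P/D = 0.938826); state ← (V=0, rpm=0)
throttle_to(2446): rpm ← 2446
set_airspeed(84.49): V ← 84.49 m/s
final state: V = 84.49 m/s, rpm = 2446 → n = rpm/60 = 40.766667 rev/s
target J* = 0.3406; solve J* = V/(n·D) for n: n = V/(J*·D) = 84.49/(0.3406 × 1.602) = 154.845345 rev/s
rpm = 60·n = 9290.720715

rpm = 9290.72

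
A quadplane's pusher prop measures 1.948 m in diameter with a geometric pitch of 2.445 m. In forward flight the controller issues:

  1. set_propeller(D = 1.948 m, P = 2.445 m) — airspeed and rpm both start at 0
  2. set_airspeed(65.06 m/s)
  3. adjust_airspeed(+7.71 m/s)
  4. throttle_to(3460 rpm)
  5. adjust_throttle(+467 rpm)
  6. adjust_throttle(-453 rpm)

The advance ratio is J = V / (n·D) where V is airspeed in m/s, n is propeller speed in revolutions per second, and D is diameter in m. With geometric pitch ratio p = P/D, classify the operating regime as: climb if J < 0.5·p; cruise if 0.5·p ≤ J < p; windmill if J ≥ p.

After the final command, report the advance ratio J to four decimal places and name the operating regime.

J = 0.6452, regime = cruise

set_propeller: D = 1.948 m, P = 2.445 m (p = P/D = 1.255133); state ← (V=0, rpm=0)
set_airspeed(65.06): V ← 65.06 m/s
adjust_airspeed(+7.71): V ← 65.06 +7.71 = 72.77 m/s
throttle_to(3460): rpm ← 3460
adjust_throttle(+467): rpm ← 3460 +467 = 3927
adjust_throttle(-453): rpm ← 3927 -453 = 3474
final state: V = 72.77 m/s, rpm = 3474 → n = rpm/60 = 57.900000 rev/s
J = V / (n·D) = 72.77 / (57.900000 × 1.948) = 0.645186
regime bands: climb J<0.6276 | cruise [0.6276, 1.2551) | windmill J≥1.2551
J = 0.6452 → cruise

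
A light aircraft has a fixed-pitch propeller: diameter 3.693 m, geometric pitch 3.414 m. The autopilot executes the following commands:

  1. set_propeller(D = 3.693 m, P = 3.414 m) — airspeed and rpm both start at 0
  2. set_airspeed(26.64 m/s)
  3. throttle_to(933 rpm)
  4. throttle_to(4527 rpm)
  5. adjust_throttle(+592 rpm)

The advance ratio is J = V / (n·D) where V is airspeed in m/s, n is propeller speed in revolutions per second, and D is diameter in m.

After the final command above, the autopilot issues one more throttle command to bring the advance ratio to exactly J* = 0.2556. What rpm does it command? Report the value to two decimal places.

rpm = 1693.34

set_propeller: D = 3.693 m, P = 3.414 m (p = P/D = 0.924452); state ← (V=0, rpm=0)
set_airspeed(26.64): V ← 26.64 m/s
throttle_to(933): rpm ← 933
throttle_to(4527): rpm ← 4527
adjust_throttle(+592): rpm ← 4527 +592 = 5119
final state: V = 26.64 m/s, rpm = 5119 → n = rpm/60 = 85.316667 rev/s
target J* = 0.2556; solve J* = V/(n·D) for n: n = V/(J*·D) = 26.64/(0.2556 × 3.693) = 28.222408 rev/s
rpm = 60·n = 1693.344470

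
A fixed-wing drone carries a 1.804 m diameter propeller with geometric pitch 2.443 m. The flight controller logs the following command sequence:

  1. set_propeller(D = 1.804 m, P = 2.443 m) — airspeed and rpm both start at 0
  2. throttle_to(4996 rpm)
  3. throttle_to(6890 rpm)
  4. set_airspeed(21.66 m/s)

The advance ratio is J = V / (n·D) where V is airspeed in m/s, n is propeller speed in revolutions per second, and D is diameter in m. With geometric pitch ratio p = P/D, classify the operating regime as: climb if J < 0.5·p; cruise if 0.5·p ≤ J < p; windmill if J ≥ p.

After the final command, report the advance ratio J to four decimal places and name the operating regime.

J = 0.1046, regime = climb

set_propeller: D = 1.804 m, P = 2.443 m (p = P/D = 1.354213); state ← (V=0, rpm=0)
throttle_to(4996): rpm ← 4996
throttle_to(6890): rpm ← 6890
set_airspeed(21.66): V ← 21.66 m/s
final state: V = 21.66 m/s, rpm = 6890 → n = rpm/60 = 114.833333 rev/s
J = V / (n·D) = 21.66 / (114.833333 × 1.804) = 0.104557
regime bands: climb J<0.6771 | cruise [0.6771, 1.3542) | windmill J≥1.3542
J = 0.1046 → climb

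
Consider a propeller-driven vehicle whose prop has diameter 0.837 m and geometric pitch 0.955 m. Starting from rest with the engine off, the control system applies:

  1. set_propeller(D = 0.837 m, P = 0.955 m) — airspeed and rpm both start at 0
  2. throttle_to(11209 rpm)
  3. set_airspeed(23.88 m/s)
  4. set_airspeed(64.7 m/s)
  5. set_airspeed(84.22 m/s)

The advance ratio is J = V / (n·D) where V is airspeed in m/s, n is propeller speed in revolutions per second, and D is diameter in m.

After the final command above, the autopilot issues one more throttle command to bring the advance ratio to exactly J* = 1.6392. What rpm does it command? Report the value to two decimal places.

rpm = 3683.06

set_propeller: D = 0.837 m, P = 0.955 m (p = P/D = 1.140980); state ← (V=0, rpm=0)
throttle_to(11209): rpm ← 11209
set_airspeed(23.88): V ← 23.88 m/s
set_airspeed(64.7): V ← 64.7 m/s
set_airspeed(84.22): V ← 84.22 m/s
final state: V = 84.22 m/s, rpm = 11209 → n = rpm/60 = 186.816667 rev/s
target J* = 1.6392; solve J* = V/(n·D) for n: n = V/(J*·D) = 84.22/(1.6392 × 0.837) = 61.384374 rev/s
rpm = 60·n = 3683.062461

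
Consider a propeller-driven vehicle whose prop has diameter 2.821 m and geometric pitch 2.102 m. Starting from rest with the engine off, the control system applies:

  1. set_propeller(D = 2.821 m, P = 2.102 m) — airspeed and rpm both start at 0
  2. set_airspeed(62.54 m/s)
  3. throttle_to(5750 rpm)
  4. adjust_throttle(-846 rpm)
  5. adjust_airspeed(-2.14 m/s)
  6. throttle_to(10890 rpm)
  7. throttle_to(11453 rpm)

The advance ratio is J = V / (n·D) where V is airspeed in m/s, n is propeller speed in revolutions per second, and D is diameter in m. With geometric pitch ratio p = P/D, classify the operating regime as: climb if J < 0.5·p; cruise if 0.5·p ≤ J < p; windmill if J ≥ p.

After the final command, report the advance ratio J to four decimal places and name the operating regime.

set_propeller: D = 2.821 m, P = 2.102 m (p = P/D = 0.745126); state ← (V=0, rpm=0)
set_airspeed(62.54): V ← 62.54 m/s
throttle_to(5750): rpm ← 5750
adjust_throttle(-846): rpm ← 5750 -846 = 4904
adjust_airspeed(-2.14): V ← 62.54 -2.14 = 60.4 m/s
throttle_to(10890): rpm ← 10890
throttle_to(11453): rpm ← 11453
final state: V = 60.4 m/s, rpm = 11453 → n = rpm/60 = 190.883333 rev/s
J = V / (n·D) = 60.4 / (190.883333 × 2.821) = 0.112167
regime bands: climb J<0.3726 | cruise [0.3726, 0.7451) | windmill J≥0.7451
J = 0.1122 → climb

J = 0.1122, regime = climb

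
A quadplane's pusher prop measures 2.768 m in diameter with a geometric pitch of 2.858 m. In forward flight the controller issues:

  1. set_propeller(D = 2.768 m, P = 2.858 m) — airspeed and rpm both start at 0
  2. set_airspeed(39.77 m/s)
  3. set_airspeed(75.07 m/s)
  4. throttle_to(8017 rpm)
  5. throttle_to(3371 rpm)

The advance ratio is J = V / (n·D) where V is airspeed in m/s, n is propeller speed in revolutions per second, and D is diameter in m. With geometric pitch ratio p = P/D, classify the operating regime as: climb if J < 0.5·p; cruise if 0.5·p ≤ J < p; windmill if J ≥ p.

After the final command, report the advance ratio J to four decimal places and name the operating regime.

set_propeller: D = 2.768 m, P = 2.858 m (p = P/D = 1.032514); state ← (V=0, rpm=0)
set_airspeed(39.77): V ← 39.77 m/s
set_airspeed(75.07): V ← 75.07 m/s
throttle_to(8017): rpm ← 8017
throttle_to(3371): rpm ← 3371
final state: V = 75.07 m/s, rpm = 3371 → n = rpm/60 = 56.183333 rev/s
J = V / (n·D) = 75.07 / (56.183333 × 2.768) = 0.482717
regime bands: climb J<0.5163 | cruise [0.5163, 1.0325) | windmill J≥1.0325
J = 0.4827 → climb

J = 0.4827, regime = climb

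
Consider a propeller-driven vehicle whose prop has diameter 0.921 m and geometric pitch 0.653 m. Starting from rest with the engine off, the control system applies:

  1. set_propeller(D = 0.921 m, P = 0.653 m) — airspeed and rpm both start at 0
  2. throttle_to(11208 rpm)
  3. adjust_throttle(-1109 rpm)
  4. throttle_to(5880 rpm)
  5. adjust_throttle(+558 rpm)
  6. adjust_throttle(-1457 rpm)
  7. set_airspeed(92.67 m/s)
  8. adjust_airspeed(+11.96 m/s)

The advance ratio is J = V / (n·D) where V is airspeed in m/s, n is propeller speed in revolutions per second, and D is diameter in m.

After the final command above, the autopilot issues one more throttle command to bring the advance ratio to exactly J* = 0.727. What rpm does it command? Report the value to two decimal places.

set_propeller: D = 0.921 m, P = 0.653 m (p = P/D = 0.709012); state ← (V=0, rpm=0)
throttle_to(11208): rpm ← 11208
adjust_throttle(-1109): rpm ← 11208 -1109 = 10099
throttle_to(5880): rpm ← 5880
adjust_throttle(+558): rpm ← 5880 +558 = 6438
adjust_throttle(-1457): rpm ← 6438 -1457 = 4981
set_airspeed(92.67): V ← 92.67 m/s
adjust_airspeed(+11.96): V ← 92.67 +11.96 = 104.63 m/s
final state: V = 104.63 m/s, rpm = 4981 → n = rpm/60 = 83.016667 rev/s
target J* = 0.727; solve J* = V/(n·D) for n: n = V/(J*·D) = 104.63/(0.727 × 0.921) = 156.265168 rev/s
rpm = 60·n = 9375.910103

rpm = 9375.91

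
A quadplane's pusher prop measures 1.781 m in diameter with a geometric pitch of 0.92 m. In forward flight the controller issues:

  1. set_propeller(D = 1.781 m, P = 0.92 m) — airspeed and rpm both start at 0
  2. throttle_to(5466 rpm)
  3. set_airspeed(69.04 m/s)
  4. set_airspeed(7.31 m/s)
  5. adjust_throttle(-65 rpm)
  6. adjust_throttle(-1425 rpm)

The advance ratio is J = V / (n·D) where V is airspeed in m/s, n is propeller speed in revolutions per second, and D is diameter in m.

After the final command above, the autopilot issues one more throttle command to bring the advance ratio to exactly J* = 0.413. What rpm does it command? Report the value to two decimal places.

set_propeller: D = 1.781 m, P = 0.92 m (p = P/D = 0.516564); state ← (V=0, rpm=0)
throttle_to(5466): rpm ← 5466
set_airspeed(69.04): V ← 69.04 m/s
set_airspeed(7.31): V ← 7.31 m/s
adjust_throttle(-65): rpm ← 5466 -65 = 5401
adjust_throttle(-1425): rpm ← 5401 -1425 = 3976
final state: V = 7.31 m/s, rpm = 3976 → n = rpm/60 = 66.266667 rev/s
target J* = 0.413; solve J* = V/(n·D) for n: n = V/(J*·D) = 7.31/(0.413 × 1.781) = 9.938101 rev/s
rpm = 60·n = 596.286060

rpm = 596.29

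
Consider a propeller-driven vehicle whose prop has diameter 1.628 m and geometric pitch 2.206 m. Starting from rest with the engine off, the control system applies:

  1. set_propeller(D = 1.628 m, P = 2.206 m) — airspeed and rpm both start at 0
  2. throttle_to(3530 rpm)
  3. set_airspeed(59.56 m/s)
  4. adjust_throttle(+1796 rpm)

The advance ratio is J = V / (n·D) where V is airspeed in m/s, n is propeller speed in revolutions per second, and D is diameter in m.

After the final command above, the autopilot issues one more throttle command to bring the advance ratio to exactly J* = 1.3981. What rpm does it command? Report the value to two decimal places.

rpm = 1570.05

set_propeller: D = 1.628 m, P = 2.206 m (p = P/D = 1.355037); state ← (V=0, rpm=0)
throttle_to(3530): rpm ← 3530
set_airspeed(59.56): V ← 59.56 m/s
adjust_throttle(+1796): rpm ← 3530 +1796 = 5326
final state: V = 59.56 m/s, rpm = 5326 → n = rpm/60 = 88.766667 rev/s
target J* = 1.3981; solve J* = V/(n·D) for n: n = V/(J*·D) = 59.56/(1.3981 × 1.628) = 26.167489 rev/s
rpm = 60·n = 1570.049349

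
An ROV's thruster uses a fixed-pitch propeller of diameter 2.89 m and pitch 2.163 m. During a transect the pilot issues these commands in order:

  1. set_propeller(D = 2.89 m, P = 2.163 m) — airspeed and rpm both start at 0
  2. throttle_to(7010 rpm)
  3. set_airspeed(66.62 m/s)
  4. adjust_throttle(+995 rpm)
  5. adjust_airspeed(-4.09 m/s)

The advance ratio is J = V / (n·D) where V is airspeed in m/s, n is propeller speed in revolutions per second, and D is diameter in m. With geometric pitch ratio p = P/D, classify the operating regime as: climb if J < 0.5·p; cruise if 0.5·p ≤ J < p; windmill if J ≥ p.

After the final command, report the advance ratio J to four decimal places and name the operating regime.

set_propeller: D = 2.89 m, P = 2.163 m (p = P/D = 0.748443); state ← (V=0, rpm=0)
throttle_to(7010): rpm ← 7010
set_airspeed(66.62): V ← 66.62 m/s
adjust_throttle(+995): rpm ← 7010 +995 = 8005
adjust_airspeed(-4.09): V ← 66.62 -4.09 = 62.53 m/s
final state: V = 62.53 m/s, rpm = 8005 → n = rpm/60 = 133.416667 rev/s
J = V / (n·D) = 62.53 / (133.416667 × 2.89) = 0.162174
regime bands: climb J<0.3742 | cruise [0.3742, 0.7484) | windmill J≥0.7484
J = 0.1622 → climb

J = 0.1622, regime = climb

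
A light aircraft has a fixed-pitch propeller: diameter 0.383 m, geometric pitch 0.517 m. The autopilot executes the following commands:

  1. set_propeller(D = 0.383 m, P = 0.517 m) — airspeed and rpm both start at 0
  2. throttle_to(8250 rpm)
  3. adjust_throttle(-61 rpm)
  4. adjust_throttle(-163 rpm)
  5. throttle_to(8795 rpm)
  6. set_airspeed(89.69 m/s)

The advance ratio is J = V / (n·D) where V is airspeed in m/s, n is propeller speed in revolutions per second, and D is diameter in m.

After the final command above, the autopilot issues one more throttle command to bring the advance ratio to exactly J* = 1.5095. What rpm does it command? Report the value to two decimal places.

set_propeller: D = 0.383 m, P = 0.517 m (p = P/D = 1.349869); state ← (V=0, rpm=0)
throttle_to(8250): rpm ← 8250
adjust_throttle(-61): rpm ← 8250 -61 = 8189
adjust_throttle(-163): rpm ← 8189 -163 = 8026
throttle_to(8795): rpm ← 8795
set_airspeed(89.69): V ← 89.69 m/s
final state: V = 89.69 m/s, rpm = 8795 → n = rpm/60 = 146.583333 rev/s
target J* = 1.5095; solve J* = V/(n·D) for n: n = V/(J*·D) = 89.69/(1.5095 × 0.383) = 155.135837 rev/s
rpm = 60·n = 9308.150210

rpm = 9308.15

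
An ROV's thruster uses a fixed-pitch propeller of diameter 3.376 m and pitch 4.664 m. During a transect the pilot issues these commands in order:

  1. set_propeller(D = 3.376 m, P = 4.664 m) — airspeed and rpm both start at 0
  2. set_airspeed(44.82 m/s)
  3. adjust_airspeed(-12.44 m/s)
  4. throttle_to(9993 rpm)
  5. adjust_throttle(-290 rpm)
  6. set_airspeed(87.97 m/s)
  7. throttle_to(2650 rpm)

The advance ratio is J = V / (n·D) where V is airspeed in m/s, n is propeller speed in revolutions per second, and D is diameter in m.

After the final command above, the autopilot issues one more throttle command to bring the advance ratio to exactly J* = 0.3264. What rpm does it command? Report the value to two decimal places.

rpm = 4789.98

set_propeller: D = 3.376 m, P = 4.664 m (p = P/D = 1.381517); state ← (V=0, rpm=0)
set_airspeed(44.82): V ← 44.82 m/s
adjust_airspeed(-12.44): V ← 44.82 -12.44 = 32.38 m/s
throttle_to(9993): rpm ← 9993
adjust_throttle(-290): rpm ← 9993 -290 = 9703
set_airspeed(87.97): V ← 87.97 m/s
throttle_to(2650): rpm ← 2650
final state: V = 87.97 m/s, rpm = 2650 → n = rpm/60 = 44.166667 rev/s
target J* = 0.3264; solve J* = V/(n·D) for n: n = V/(J*·D) = 87.97/(0.3264 × 3.376) = 79.832918 rev/s
rpm = 60·n = 4789.975084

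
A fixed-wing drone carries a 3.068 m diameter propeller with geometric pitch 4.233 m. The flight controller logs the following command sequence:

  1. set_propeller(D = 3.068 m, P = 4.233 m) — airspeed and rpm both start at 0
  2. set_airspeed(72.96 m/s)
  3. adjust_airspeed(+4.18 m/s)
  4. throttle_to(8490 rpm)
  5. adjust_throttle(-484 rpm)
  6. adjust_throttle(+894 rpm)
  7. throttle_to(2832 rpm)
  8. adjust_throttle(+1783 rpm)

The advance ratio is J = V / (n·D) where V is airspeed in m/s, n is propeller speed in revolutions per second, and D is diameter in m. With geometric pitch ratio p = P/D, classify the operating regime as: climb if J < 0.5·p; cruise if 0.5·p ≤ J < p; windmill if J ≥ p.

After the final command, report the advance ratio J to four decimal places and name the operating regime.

set_propeller: D = 3.068 m, P = 4.233 m (p = P/D = 1.379726); state ← (V=0, rpm=0)
set_airspeed(72.96): V ← 72.96 m/s
adjust_airspeed(+4.18): V ← 72.96 +4.18 = 77.14 m/s
throttle_to(8490): rpm ← 8490
adjust_throttle(-484): rpm ← 8490 -484 = 8006
adjust_throttle(+894): rpm ← 8006 +894 = 8900
throttle_to(2832): rpm ← 2832
adjust_throttle(+1783): rpm ← 2832 +1783 = 4615
final state: V = 77.14 m/s, rpm = 4615 → n = rpm/60 = 76.916667 rev/s
J = V / (n·D) = 77.14 / (76.916667 × 3.068) = 0.326892
regime bands: climb J<0.6899 | cruise [0.6899, 1.3797) | windmill J≥1.3797
J = 0.3269 → climb

J = 0.3269, regime = climb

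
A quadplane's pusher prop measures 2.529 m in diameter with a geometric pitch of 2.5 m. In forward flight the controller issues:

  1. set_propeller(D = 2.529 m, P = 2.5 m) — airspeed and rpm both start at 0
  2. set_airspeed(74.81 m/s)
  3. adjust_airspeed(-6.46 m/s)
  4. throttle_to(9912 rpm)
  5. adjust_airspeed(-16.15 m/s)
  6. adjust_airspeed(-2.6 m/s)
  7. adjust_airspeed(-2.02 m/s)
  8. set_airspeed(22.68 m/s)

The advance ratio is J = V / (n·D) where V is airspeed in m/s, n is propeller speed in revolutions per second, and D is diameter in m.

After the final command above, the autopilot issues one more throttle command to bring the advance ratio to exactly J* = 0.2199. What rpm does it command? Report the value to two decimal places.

set_propeller: D = 2.529 m, P = 2.5 m (p = P/D = 0.988533); state ← (V=0, rpm=0)
set_airspeed(74.81): V ← 74.81 m/s
adjust_airspeed(-6.46): V ← 74.81 -6.46 = 68.35 m/s
throttle_to(9912): rpm ← 9912
adjust_airspeed(-16.15): V ← 68.35 -16.15 = 52.2 m/s
adjust_airspeed(-2.6): V ← 52.2 -2.6 = 49.6 m/s
adjust_airspeed(-2.02): V ← 49.6 -2.02 = 47.58 m/s
set_airspeed(22.68): V ← 22.68 m/s
final state: V = 22.68 m/s, rpm = 9912 → n = rpm/60 = 165.200000 rev/s
target J* = 0.2199; solve J* = V/(n·D) for n: n = V/(J*·D) = 22.68/(0.2199 × 2.529) = 40.782044 rev/s
rpm = 60·n = 2446.922655

rpm = 2446.92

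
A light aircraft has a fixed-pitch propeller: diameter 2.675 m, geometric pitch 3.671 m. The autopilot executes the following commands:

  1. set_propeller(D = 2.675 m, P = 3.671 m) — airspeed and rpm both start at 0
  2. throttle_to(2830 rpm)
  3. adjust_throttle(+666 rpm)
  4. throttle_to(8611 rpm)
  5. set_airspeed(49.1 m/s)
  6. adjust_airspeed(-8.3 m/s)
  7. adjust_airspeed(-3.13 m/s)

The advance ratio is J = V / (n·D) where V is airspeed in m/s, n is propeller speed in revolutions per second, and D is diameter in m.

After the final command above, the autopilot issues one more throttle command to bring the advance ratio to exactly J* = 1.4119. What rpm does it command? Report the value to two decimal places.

rpm = 598.44

set_propeller: D = 2.675 m, P = 3.671 m (p = P/D = 1.372336); state ← (V=0, rpm=0)
throttle_to(2830): rpm ← 2830
adjust_throttle(+666): rpm ← 2830 +666 = 3496
throttle_to(8611): rpm ← 8611
set_airspeed(49.1): V ← 49.1 m/s
adjust_airspeed(-8.3): V ← 49.1 -8.3 = 40.8 m/s
adjust_airspeed(-3.13): V ← 40.8 -3.13 = 37.67 m/s
final state: V = 37.67 m/s, rpm = 8611 → n = rpm/60 = 143.516667 rev/s
target J* = 1.4119; solve J* = V/(n·D) for n: n = V/(J*·D) = 37.67/(1.4119 × 2.675) = 9.973966 rev/s
rpm = 60·n = 598.437977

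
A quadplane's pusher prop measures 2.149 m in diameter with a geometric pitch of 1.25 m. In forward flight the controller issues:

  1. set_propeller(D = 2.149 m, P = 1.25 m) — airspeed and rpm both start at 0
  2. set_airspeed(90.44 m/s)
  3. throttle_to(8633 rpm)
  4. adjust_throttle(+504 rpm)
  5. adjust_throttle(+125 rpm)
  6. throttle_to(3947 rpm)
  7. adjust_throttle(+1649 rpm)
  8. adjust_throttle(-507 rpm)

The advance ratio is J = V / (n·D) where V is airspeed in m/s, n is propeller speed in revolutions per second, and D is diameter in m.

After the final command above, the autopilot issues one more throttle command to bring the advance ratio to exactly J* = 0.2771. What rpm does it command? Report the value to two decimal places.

set_propeller: D = 2.149 m, P = 1.25 m (p = P/D = 0.581666); state ← (V=0, rpm=0)
set_airspeed(90.44): V ← 90.44 m/s
throttle_to(8633): rpm ← 8633
adjust_throttle(+504): rpm ← 8633 +504 = 9137
adjust_throttle(+125): rpm ← 9137 +125 = 9262
throttle_to(3947): rpm ← 3947
adjust_throttle(+1649): rpm ← 3947 +1649 = 5596
adjust_throttle(-507): rpm ← 5596 -507 = 5089
final state: V = 90.44 m/s, rpm = 5089 → n = rpm/60 = 84.816667 rev/s
target J* = 0.2771; solve J* = V/(n·D) for n: n = V/(J*·D) = 90.44/(0.2771 × 2.149) = 151.875462 rev/s
rpm = 60·n = 9112.527727

rpm = 9112.53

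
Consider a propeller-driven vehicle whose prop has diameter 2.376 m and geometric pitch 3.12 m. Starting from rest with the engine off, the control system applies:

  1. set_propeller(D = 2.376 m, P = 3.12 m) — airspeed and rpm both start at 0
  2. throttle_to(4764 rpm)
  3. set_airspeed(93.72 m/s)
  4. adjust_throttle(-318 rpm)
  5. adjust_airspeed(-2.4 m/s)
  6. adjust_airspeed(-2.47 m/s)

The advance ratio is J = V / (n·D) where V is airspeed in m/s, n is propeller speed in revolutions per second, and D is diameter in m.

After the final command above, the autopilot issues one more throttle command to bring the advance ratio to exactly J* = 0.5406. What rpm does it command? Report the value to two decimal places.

set_propeller: D = 2.376 m, P = 3.12 m (p = P/D = 1.313131); state ← (V=0, rpm=0)
throttle_to(4764): rpm ← 4764
set_airspeed(93.72): V ← 93.72 m/s
adjust_throttle(-318): rpm ← 4764 -318 = 4446
adjust_airspeed(-2.4): V ← 93.72 -2.4 = 91.32 m/s
adjust_airspeed(-2.47): V ← 91.32 -2.47 = 88.85 m/s
final state: V = 88.85 m/s, rpm = 4446 → n = rpm/60 = 74.100000 rev/s
target J* = 0.5406; solve J* = V/(n·D) for n: n = V/(J*·D) = 88.85/(0.5406 × 2.376) = 69.172736 rev/s
rpm = 60·n = 4150.364167

rpm = 4150.36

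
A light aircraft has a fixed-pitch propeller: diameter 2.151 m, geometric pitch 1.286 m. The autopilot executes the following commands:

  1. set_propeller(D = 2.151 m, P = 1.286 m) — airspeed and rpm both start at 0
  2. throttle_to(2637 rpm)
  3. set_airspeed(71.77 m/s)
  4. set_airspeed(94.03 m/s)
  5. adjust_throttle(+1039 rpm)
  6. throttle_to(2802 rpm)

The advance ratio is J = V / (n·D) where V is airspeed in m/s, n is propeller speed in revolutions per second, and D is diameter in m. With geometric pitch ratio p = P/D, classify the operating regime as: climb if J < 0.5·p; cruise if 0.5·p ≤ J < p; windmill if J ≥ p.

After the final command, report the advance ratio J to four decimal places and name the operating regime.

set_propeller: D = 2.151 m, P = 1.286 m (p = P/D = 0.597861); state ← (V=0, rpm=0)
throttle_to(2637): rpm ← 2637
set_airspeed(71.77): V ← 71.77 m/s
set_airspeed(94.03): V ← 94.03 m/s
adjust_throttle(+1039): rpm ← 2637 +1039 = 3676
throttle_to(2802): rpm ← 2802
final state: V = 94.03 m/s, rpm = 2802 → n = rpm/60 = 46.700000 rev/s
J = V / (n·D) = 94.03 / (46.700000 × 2.151) = 0.936072
regime bands: climb J<0.2989 | cruise [0.2989, 0.5979) | windmill J≥0.5979
J = 0.9361 → windmill

J = 0.9361, regime = windmill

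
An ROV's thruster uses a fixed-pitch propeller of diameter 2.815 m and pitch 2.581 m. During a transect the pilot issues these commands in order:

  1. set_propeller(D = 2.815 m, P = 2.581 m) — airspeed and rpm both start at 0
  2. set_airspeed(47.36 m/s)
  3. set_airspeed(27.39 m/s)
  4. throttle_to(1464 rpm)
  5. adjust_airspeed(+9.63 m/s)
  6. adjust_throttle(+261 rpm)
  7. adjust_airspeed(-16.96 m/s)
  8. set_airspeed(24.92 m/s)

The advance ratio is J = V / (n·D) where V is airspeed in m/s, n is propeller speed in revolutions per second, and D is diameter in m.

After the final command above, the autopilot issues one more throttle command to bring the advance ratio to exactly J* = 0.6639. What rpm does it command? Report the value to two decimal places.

set_propeller: D = 2.815 m, P = 2.581 m (p = P/D = 0.916874); state ← (V=0, rpm=0)
set_airspeed(47.36): V ← 47.36 m/s
set_airspeed(27.39): V ← 27.39 m/s
throttle_to(1464): rpm ← 1464
adjust_airspeed(+9.63): V ← 27.39 +9.63 = 37.02 m/s
adjust_throttle(+261): rpm ← 1464 +261 = 1725
adjust_airspeed(-16.96): V ← 37.02 -16.96 = 20.06 m/s
set_airspeed(24.92): V ← 24.92 m/s
final state: V = 24.92 m/s, rpm = 1725 → n = rpm/60 = 28.750000 rev/s
target J* = 0.6639; solve J* = V/(n·D) for n: n = V/(J*·D) = 24.92/(0.6639 × 2.815) = 13.334200 rev/s
rpm = 60·n = 800.052010

rpm = 800.05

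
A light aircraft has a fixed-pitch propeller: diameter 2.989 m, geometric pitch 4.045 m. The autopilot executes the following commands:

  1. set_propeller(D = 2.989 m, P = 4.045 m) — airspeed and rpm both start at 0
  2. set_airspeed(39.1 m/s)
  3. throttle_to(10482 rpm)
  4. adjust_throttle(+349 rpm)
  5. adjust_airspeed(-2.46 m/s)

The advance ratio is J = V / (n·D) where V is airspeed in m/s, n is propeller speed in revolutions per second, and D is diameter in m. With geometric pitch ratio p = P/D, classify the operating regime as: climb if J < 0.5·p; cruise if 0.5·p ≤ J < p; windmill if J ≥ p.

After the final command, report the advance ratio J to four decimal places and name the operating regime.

set_propeller: D = 2.989 m, P = 4.045 m (p = P/D = 1.353295); state ← (V=0, rpm=0)
set_airspeed(39.1): V ← 39.1 m/s
throttle_to(10482): rpm ← 10482
adjust_throttle(+349): rpm ← 10482 +349 = 10831
adjust_airspeed(-2.46): V ← 39.1 -2.46 = 36.64 m/s
final state: V = 36.64 m/s, rpm = 10831 → n = rpm/60 = 180.516667 rev/s
J = V / (n·D) = 36.64 / (180.516667 × 2.989) = 0.067907
regime bands: climb J<0.6766 | cruise [0.6766, 1.3533) | windmill J≥1.3533
J = 0.0679 → climb

J = 0.0679, regime = climb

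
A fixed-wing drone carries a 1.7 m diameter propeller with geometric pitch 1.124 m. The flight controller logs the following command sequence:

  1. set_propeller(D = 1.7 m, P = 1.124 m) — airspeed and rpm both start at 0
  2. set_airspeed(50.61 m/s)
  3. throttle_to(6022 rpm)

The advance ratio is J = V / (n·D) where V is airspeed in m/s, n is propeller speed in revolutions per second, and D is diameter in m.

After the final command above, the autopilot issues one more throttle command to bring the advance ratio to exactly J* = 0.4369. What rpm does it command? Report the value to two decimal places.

rpm = 4088.43

set_propeller: D = 1.7 m, P = 1.124 m (p = P/D = 0.661176); state ← (V=0, rpm=0)
set_airspeed(50.61): V ← 50.61 m/s
throttle_to(6022): rpm ← 6022
final state: V = 50.61 m/s, rpm = 6022 → n = rpm/60 = 100.366667 rev/s
target J* = 0.4369; solve J* = V/(n·D) for n: n = V/(J*·D) = 50.61/(0.4369 × 1.7) = 68.140509 rev/s
rpm = 60·n = 4088.430520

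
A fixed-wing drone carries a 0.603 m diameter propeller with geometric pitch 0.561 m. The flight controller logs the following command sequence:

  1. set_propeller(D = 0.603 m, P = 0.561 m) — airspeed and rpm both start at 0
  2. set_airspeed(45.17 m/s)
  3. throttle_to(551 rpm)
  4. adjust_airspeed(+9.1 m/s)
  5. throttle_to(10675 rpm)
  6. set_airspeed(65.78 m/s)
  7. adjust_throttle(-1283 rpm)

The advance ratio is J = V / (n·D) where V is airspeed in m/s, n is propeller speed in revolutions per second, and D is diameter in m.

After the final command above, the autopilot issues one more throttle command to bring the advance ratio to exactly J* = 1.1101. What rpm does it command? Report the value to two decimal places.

rpm = 5896.11

set_propeller: D = 0.603 m, P = 0.561 m (p = P/D = 0.930348); state ← (V=0, rpm=0)
set_airspeed(45.17): V ← 45.17 m/s
throttle_to(551): rpm ← 551
adjust_airspeed(+9.1): V ← 45.17 +9.1 = 54.27 m/s
throttle_to(10675): rpm ← 10675
set_airspeed(65.78): V ← 65.78 m/s
adjust_throttle(-1283): rpm ← 10675 -1283 = 9392
final state: V = 65.78 m/s, rpm = 9392 → n = rpm/60 = 156.533333 rev/s
target J* = 1.1101; solve J* = V/(n·D) for n: n = V/(J*·D) = 65.78/(1.1101 × 0.603) = 98.268529 rev/s
rpm = 60·n = 5896.111730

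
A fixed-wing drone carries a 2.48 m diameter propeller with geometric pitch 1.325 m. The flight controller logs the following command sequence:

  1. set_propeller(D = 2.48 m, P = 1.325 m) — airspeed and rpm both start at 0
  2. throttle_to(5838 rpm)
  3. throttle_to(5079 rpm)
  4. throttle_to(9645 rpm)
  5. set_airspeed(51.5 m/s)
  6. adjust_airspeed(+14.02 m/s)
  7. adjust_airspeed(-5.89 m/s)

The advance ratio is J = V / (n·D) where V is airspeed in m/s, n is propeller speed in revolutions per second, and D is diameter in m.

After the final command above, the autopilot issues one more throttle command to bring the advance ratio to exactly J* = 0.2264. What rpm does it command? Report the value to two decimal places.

rpm = 6372.18

set_propeller: D = 2.48 m, P = 1.325 m (p = P/D = 0.534274); state ← (V=0, rpm=0)
throttle_to(5838): rpm ← 5838
throttle_to(5079): rpm ← 5079
throttle_to(9645): rpm ← 9645
set_airspeed(51.5): V ← 51.5 m/s
adjust_airspeed(+14.02): V ← 51.5 +14.02 = 65.52 m/s
adjust_airspeed(-5.89): V ← 65.52 -5.89 = 59.63 m/s
final state: V = 59.63 m/s, rpm = 9645 → n = rpm/60 = 160.750000 rev/s
target J* = 0.2264; solve J* = V/(n·D) for n: n = V/(J*·D) = 59.63/(0.2264 × 2.48) = 106.202981 rev/s
rpm = 60·n = 6372.178844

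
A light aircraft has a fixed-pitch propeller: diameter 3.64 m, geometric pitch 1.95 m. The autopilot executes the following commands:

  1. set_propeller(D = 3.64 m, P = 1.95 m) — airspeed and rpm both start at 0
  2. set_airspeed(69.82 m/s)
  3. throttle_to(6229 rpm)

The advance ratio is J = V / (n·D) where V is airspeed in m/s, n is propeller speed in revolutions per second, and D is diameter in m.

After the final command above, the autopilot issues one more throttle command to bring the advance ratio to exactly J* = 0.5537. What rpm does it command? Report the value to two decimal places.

rpm = 2078.52

set_propeller: D = 3.64 m, P = 1.95 m (p = P/D = 0.535714); state ← (V=0, rpm=0)
set_airspeed(69.82): V ← 69.82 m/s
throttle_to(6229): rpm ← 6229
final state: V = 69.82 m/s, rpm = 6229 → n = rpm/60 = 103.816667 rev/s
target J* = 0.5537; solve J* = V/(n·D) for n: n = V/(J*·D) = 69.82/(0.5537 × 3.64) = 34.642078 rev/s
rpm = 60·n = 2078.524690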